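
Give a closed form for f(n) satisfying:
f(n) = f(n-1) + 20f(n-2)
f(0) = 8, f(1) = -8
Characteristic equation: x² - x - 20 = 0, which factors as (x - (5))(x - (-4)) = 0.
Roots r₁ = 5, r₂ = -4 (distinct).
General solution: f(n) = A·(5)^n + B·(-4)^n.
From f(0) = 8: A + B = 8.
From f(1) = -8: 5A - 4B = -8.
Solving: A = \frac{8}{3}, B = \frac{16}{3}.
So f(n) = \frac{16 \left(-4\right)^{n}}{3} + \frac{8 \cdot 5^{n}}{3}.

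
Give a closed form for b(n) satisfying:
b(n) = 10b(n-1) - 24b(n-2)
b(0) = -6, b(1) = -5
Characteristic equation: x² - 10x + 24 = 0, which factors as (x - (6))(x - (4)) = 0.
Roots r₁ = 6, r₂ = 4 (distinct).
General solution: b(n) = A·(6)^n + B·(4)^n.
From b(0) = -6: A + B = -6.
From b(1) = -5: 6A + 4B = -5.
Solving: A = \frac{19}{2}, B = - \frac{31}{2}.
So b(n) = - \frac{31 \cdot 4^{n}}{2} + \frac{19 \cdot 6^{n}}{2}.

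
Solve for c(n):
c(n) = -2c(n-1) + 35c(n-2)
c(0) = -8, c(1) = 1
Characteristic equation: x² + 2x - 35 = 0, which factors as (x - (-7))(x - (5)) = 0.
Roots r₁ = -7, r₂ = 5 (distinct).
General solution: c(n) = A·(-7)^n + B·(5)^n.
From c(0) = -8: A + B = -8.
From c(1) = 1: -7A + 5B = 1.
Solving: A = - \frac{41}{12}, B = - \frac{55}{12}.
So c(n) = - \frac{41 \left(-7\right)^{n}}{12} - \frac{55 \cdot 5^{n}}{12}.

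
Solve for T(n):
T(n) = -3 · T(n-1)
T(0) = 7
Pure geometric recurrence with ratio -3.
By induction T(n) = T(0) · (-3)^n = 7 \left(-3\right)^{n}.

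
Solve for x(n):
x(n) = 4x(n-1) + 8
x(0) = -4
First-order linear non-homogeneous.
Homogeneous solution: x_h(n) = A·(4)^n.
Try constant particular solution x_p = K: K = 4K + 8 ⇒ K = - \frac{8}{3}.
General: x(n) = A·(4)^n - \frac{8}{3}.
Apply x(0) = -4: A - \frac{8}{3} = -4 ⇒ A = - \frac{4}{3}.
So x(n) = - \frac{4 \cdot 4^{n}}{3} - \frac{8}{3}.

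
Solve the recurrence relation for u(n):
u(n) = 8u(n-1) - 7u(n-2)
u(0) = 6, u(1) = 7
Characteristic equation: x² - 8x + 7 = 0, which factors as (x - (7))(x - (1)) = 0.
Roots r₁ = 7, r₂ = 1 (distinct).
General solution: u(n) = A·(7)^n + B·(1)^n.
From u(0) = 6: A + B = 6.
From u(1) = 7: 7A + B = 7.
Solving: A = \frac{1}{6}, B = \frac{35}{6}.
So u(n) = \frac{7^{n}}{6} + \frac{35}{6}.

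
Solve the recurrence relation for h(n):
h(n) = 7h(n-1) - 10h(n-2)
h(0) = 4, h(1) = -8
Characteristic equation: x² - 7x + 10 = 0, which factors as (x - (5))(x - (2)) = 0.
Roots r₁ = 5, r₂ = 2 (distinct).
General solution: h(n) = A·(5)^n + B·(2)^n.
From h(0) = 4: A + B = 4.
From h(1) = -8: 5A + 2B = -8.
Solving: A = - \frac{16}{3}, B = \frac{28}{3}.
So h(n) = \frac{28 \cdot 2^{n}}{3} - \frac{16 \cdot 5^{n}}{3}.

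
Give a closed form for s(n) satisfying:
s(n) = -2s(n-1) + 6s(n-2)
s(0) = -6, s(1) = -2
Characteristic equation: x² + 2x - 6 = 0.
Discriminant Δ = (-2)² + 4·(6) = 28.
Roots r₁,₂ = (-2 ± √28)/2, so r₁ = -1 + \sqrt{7}, r₂ = - \sqrt{7} - 1.
General solution: s(n) = A·r₁^n + B·r₂^n.
From the initial conditions, A + B = -6 and r₁A + r₂B = -2.
Since r₁ - r₂ = √28: A = (-2 - (-6)r₂)/√28 = -3 - \frac{4 \sqrt{7}}{7}, and B = -6 - A = -3 + \frac{4 \sqrt{7}}{7}.
So s(n) = \left(-3 - \frac{4 \sqrt{7}}{7}\right)\left(-1 + \sqrt{7}\right)^n + \left(-3 + \frac{4 \sqrt{7}}{7}\right)\left(- \sqrt{7} - 1\right)^n.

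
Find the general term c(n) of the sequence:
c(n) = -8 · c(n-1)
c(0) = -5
Pure geometric recurrence with ratio -8.
By induction c(n) = c(0) · (-8)^n = - 5 \left(-8\right)^{n}.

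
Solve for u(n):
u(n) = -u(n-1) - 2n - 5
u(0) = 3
First-order linear with linear forcing.
Homogeneous solution: u_h(n) = A·(-1)^n.
Try particular u_p(n) = pn + q. Substituting:
  pn + q = -(p(n-1) + q) - 2n - 5.
Matching the n-coefficient: p = -p - 2 ⇒ p = -1.
Matching constants: q = p - q - 5 ⇒ q = -3.
General: u(n) = A·(-1)^n - n - 3.
Apply u(0) = 3: A - 3 = 3 ⇒ A = 6.
So u(n) = 6 \left(-1\right)^{n} - n - 3.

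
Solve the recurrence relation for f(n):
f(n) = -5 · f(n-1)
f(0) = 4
Pure geometric recurrence with ratio -5.
By induction f(n) = f(0) · (-5)^n = 4 \left(-5\right)^{n}.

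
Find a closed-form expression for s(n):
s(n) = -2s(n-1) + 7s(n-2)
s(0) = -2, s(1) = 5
Characteristic equation: x² + 2x - 7 = 0.
Discriminant Δ = (-2)² + 4·(7) = 32.
Roots r₁,₂ = (-2 ± √32)/2, so r₁ = -1 + 2 \sqrt{2}, r₂ = - 2 \sqrt{2} - 1.
General solution: s(n) = A·r₁^n + B·r₂^n.
From the initial conditions, A + B = -2 and r₁A + r₂B = 5.
Since r₁ - r₂ = √32: A = (5 - (-2)r₂)/√32 = -1 + \frac{3 \sqrt{2}}{8}, and B = -2 - A = -1 - \frac{3 \sqrt{2}}{8}.
So s(n) = \left(-1 + \frac{3 \sqrt{2}}{8}\right)\left(-1 + 2 \sqrt{2}\right)^n + \left(-1 - \frac{3 \sqrt{2}}{8}\right)\left(- 2 \sqrt{2} - 1\right)^n.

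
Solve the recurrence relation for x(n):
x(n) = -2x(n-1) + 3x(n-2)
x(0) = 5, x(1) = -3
Characteristic equation: x² + 2x - 3 = 0, which factors as (x - (-3))(x - (1)) = 0.
Roots r₁ = -3, r₂ = 1 (distinct).
General solution: x(n) = A·(-3)^n + B·(1)^n.
From x(0) = 5: A + B = 5.
From x(1) = -3: -3A + B = -3.
Solving: A = 2, B = 3.
So x(n) = 2 \left(-3\right)^{n} + 3.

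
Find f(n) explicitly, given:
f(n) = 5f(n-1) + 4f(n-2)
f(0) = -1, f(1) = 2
Characteristic equation: x² - 5x - 4 = 0.
Discriminant Δ = (5)² + 4·(4) = 41.
Roots r₁,₂ = (5 ± √41)/2, so r₁ = \frac{5}{2} + \frac{\sqrt{41}}{2}, r₂ = \frac{5}{2} - \frac{\sqrt{41}}{2}.
General solution: f(n) = A·r₁^n + B·r₂^n.
From the initial conditions, A + B = -1 and r₁A + r₂B = 2.
Since r₁ - r₂ = √41: A = (2 - (-1)r₂)/√41 = - \frac{1}{2} + \frac{9 \sqrt{41}}{82}, and B = -1 - A = - \frac{9 \sqrt{41}}{82} - \frac{1}{2}.
So f(n) = \left(- \frac{1}{2} + \frac{9 \sqrt{41}}{82}\right)\left(\frac{5}{2} + \frac{\sqrt{41}}{2}\right)^n + \left(- \frac{9 \sqrt{41}}{82} - \frac{1}{2}\right)\left(\frac{5}{2} - \frac{\sqrt{41}}{2}\right)^n.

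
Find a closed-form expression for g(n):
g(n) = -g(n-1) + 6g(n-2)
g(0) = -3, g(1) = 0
Characteristic equation: x² + x - 6 = 0, which factors as (x - (-3))(x - (2)) = 0.
Roots r₁ = -3, r₂ = 2 (distinct).
General solution: g(n) = A·(-3)^n + B·(2)^n.
From g(0) = -3: A + B = -3.
From g(1) = 0: -3A + 2B = 0.
Solving: A = - \frac{6}{5}, B = - \frac{9}{5}.
So g(n) = - \frac{6 \left(-3\right)^{n}}{5} - \frac{9 \cdot 2^{n}}{5}.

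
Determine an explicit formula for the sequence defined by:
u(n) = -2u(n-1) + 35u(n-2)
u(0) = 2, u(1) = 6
Characteristic equation: x² + 2x - 35 = 0, which factors as (x - (-7))(x - (5)) = 0.
Roots r₁ = -7, r₂ = 5 (distinct).
General solution: u(n) = A·(-7)^n + B·(5)^n.
From u(0) = 2: A + B = 2.
From u(1) = 6: -7A + 5B = 6.
Solving: A = \frac{1}{3}, B = \frac{5}{3}.
So u(n) = \frac{\left(-7\right)^{n}}{3} + \frac{5 \cdot 5^{n}}{3}.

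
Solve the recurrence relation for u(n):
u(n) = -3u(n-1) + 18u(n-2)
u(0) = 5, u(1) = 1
Characteristic equation: x² + 3x - 18 = 0, which factors as (x - (-6))(x - (3)) = 0.
Roots r₁ = -6, r₂ = 3 (distinct).
General solution: u(n) = A·(-6)^n + B·(3)^n.
From u(0) = 5: A + B = 5.
From u(1) = 1: -6A + 3B = 1.
Solving: A = \frac{14}{9}, B = \frac{31}{9}.
So u(n) = \frac{14 \left(-6\right)^{n}}{9} + \frac{31 \cdot 3^{n}}{9}.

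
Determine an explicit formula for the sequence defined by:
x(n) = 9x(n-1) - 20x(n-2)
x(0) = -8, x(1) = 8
Characteristic equation: x² - 9x + 20 = 0, which factors as (x - (5))(x - (4)) = 0.
Roots r₁ = 5, r₂ = 4 (distinct).
General solution: x(n) = A·(5)^n + B·(4)^n.
From x(0) = -8: A + B = -8.
From x(1) = 8: 5A + 4B = 8.
Solving: A = 40, B = -48.
So x(n) = - 48 \cdot 4^{n} + 40 \cdot 5^{n}.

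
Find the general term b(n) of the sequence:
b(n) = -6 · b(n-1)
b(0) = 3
Pure geometric recurrence with ratio -6.
By induction b(n) = b(0) · (-6)^n = 3 \left(-6\right)^{n}.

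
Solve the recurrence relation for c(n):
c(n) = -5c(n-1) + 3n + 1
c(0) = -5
First-order linear with linear forcing.
Homogeneous solution: c_h(n) = A·(-5)^n.
Try particular c_p(n) = pn + q. Substituting:
  pn + q = -5(p(n-1) + q) + 3n + 1.
Matching the n-coefficient: p = -5p + 3 ⇒ p = \frac{1}{2}.
Matching constants: q = 5p - 5q + 1 ⇒ q = \frac{7}{12}.
General: c(n) = A·(-5)^n + \frac{n}{2} + \frac{7}{12}.
Apply c(0) = -5: A + \frac{7}{12} = -5 ⇒ A = - \frac{67}{12}.
So c(n) = - \frac{67 \left(-5\right)^{n}}{12} + \frac{n}{2} + \frac{7}{12}.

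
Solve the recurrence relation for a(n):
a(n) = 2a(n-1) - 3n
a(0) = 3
First-order linear with linear forcing.
Homogeneous solution: a_h(n) = A·(2)^n.
Try particular a_p(n) = pn + q. Substituting:
  pn + q = 2(p(n-1) + q) - 3n.
Matching the n-coefficient: p = 2p - 3 ⇒ p = 3.
Matching constants: q = -2p + 2q ⇒ q = 6.
General: a(n) = A·(2)^n + 3 n + 6.
Apply a(0) = 3: A + 6 = 3 ⇒ A = -3.
So a(n) = - 3 \cdot 2^{n} + 3 n + 6.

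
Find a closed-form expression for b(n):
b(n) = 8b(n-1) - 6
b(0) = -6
First-order linear non-homogeneous.
Homogeneous solution: b_h(n) = A·(8)^n.
Try constant particular solution b_p = K: K = 8K - 6 ⇒ K = \frac{6}{7}.
General: b(n) = A·(8)^n + \frac{6}{7}.
Apply b(0) = -6: A + \frac{6}{7} = -6 ⇒ A = - \frac{48}{7}.
So b(n) = \frac{6}{7} - \frac{48 \cdot 8^{n}}{7}.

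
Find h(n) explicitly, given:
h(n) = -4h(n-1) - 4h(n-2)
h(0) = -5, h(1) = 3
Characteristic equation: x² + 4x + 4 = 0, which is (x - (-2))².
Repeated root r = -2.
General solution: h(n) = (A + Bn)·(-2)^n.
From h(0) = -5: A = -5.
From h(1) = 3: (A + B)·(-2) = 3 ⇒ B = \frac{7}{2}.
So h(n) = \left(\frac{7 n}{2} - 5\right) \cdot (-2)^n.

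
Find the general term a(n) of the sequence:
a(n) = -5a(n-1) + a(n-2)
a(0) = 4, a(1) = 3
Characteristic equation: x² + 5x - 1 = 0.
Discriminant Δ = (-5)² + 4·(1) = 29.
Roots r₁,₂ = (-5 ± √29)/2, so r₁ = - \frac{5}{2} + \frac{\sqrt{29}}{2}, r₂ = - \frac{\sqrt{29}}{2} - \frac{5}{2}.
General solution: a(n) = A·r₁^n + B·r₂^n.
From the initial conditions, A + B = 4 and r₁A + r₂B = 3.
Since r₁ - r₂ = √29: A = (3 - (4)r₂)/√29 = 2 + \frac{13 \sqrt{29}}{29}, and B = 4 - A = 2 - \frac{13 \sqrt{29}}{29}.
So a(n) = \left(2 + \frac{13 \sqrt{29}}{29}\right)\left(- \frac{5}{2} + \frac{\sqrt{29}}{2}\right)^n + \left(2 - \frac{13 \sqrt{29}}{29}\right)\left(- \frac{\sqrt{29}}{2} - \frac{5}{2}\right)^n.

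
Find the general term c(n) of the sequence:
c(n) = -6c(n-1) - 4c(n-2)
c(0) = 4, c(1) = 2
Characteristic equation: x² + 6x + 4 = 0.
Discriminant Δ = (-6)² + 4·(-4) = 20.
Roots r₁,₂ = (-6 ± √20)/2, so r₁ = -3 + \sqrt{5}, r₂ = -3 - \sqrt{5}.
General solution: c(n) = A·r₁^n + B·r₂^n.
From the initial conditions, A + B = 4 and r₁A + r₂B = 2.
Since r₁ - r₂ = √20: A = (2 - (4)r₂)/√20 = 2 + \frac{7 \sqrt{5}}{5}, and B = 4 - A = 2 - \frac{7 \sqrt{5}}{5}.
So c(n) = \left(2 + \frac{7 \sqrt{5}}{5}\right)\left(-3 + \sqrt{5}\right)^n + \left(2 - \frac{7 \sqrt{5}}{5}\right)\left(-3 - \sqrt{5}\right)^n.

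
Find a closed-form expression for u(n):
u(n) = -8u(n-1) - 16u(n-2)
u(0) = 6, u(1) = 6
Characteristic equation: x² + 8x + 16 = 0, which is (x - (-4))².
Repeated root r = -4.
General solution: u(n) = (A + Bn)·(-4)^n.
From u(0) = 6: A = 6.
From u(1) = 6: (A + B)·(-4) = 6 ⇒ B = - \frac{15}{2}.
So u(n) = \left(6 - \frac{15 n}{2}\right) \cdot (-4)^n.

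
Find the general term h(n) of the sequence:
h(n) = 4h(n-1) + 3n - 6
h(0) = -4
First-order linear with linear forcing.
Homogeneous solution: h_h(n) = A·(4)^n.
Try particular h_p(n) = pn + q. Substituting:
  pn + q = 4(p(n-1) + q) + 3n - 6.
Matching the n-coefficient: p = 4p + 3 ⇒ p = -1.
Matching constants: q = -4p + 4q - 6 ⇒ q = \frac{2}{3}.
General: h(n) = A·(4)^n - n + \frac{2}{3}.
Apply h(0) = -4: A + \frac{2}{3} = -4 ⇒ A = - \frac{14}{3}.
So h(n) = - \frac{14 \cdot 4^{n}}{3} - n + \frac{2}{3}.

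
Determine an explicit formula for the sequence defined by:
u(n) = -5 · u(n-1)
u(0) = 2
Pure geometric recurrence with ratio -5.
By induction u(n) = u(0) · (-5)^n = 2 \left(-5\right)^{n}.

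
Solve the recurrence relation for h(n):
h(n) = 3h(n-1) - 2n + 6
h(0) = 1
First-order linear with linear forcing.
Homogeneous solution: h_h(n) = A·(3)^n.
Try particular h_p(n) = pn + q. Substituting:
  pn + q = 3(p(n-1) + q) - 2n + 6.
Matching the n-coefficient: p = 3p - 2 ⇒ p = 1.
Matching constants: q = -3p + 3q + 6 ⇒ q = - \frac{3}{2}.
General: h(n) = A·(3)^n + n - \frac{3}{2}.
Apply h(0) = 1: A - \frac{3}{2} = 1 ⇒ A = \frac{5}{2}.
So h(n) = \frac{5 \cdot 3^{n}}{2} + n - \frac{3}{2}.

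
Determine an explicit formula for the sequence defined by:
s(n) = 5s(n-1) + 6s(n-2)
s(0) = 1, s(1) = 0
Characteristic equation: x² - 5x - 6 = 0, which factors as (x - (6))(x - (-1)) = 0.
Roots r₁ = 6, r₂ = -1 (distinct).
General solution: s(n) = A·(6)^n + B·(-1)^n.
From s(0) = 1: A + B = 1.
From s(1) = 0: 6A - B = 0.
Solving: A = \frac{1}{7}, B = \frac{6}{7}.
So s(n) = \frac{6 \left(-1\right)^{n}}{7} + \frac{6^{n}}{7}.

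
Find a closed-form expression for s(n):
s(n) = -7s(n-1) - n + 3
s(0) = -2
First-order linear with linear forcing.
Homogeneous solution: s_h(n) = A·(-7)^n.
Try particular s_p(n) = pn + q. Substituting:
  pn + q = -7(p(n-1) + q) - n + 3.
Matching the n-coefficient: p = -7p - 1 ⇒ p = - \frac{1}{8}.
Matching constants: q = 7p - 7q + 3 ⇒ q = \frac{17}{64}.
General: s(n) = A·(-7)^n - \frac{n}{8} + \frac{17}{64}.
Apply s(0) = -2: A + \frac{17}{64} = -2 ⇒ A = - \frac{145}{64}.
So s(n) = - \frac{145 \left(-7\right)^{n}}{64} - \frac{n}{8} + \frac{17}{64}.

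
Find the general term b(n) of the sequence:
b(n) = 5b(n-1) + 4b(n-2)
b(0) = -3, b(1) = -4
Characteristic equation: x² - 5x - 4 = 0.
Discriminant Δ = (5)² + 4·(4) = 41.
Roots r₁,₂ = (5 ± √41)/2, so r₁ = \frac{5}{2} + \frac{\sqrt{41}}{2}, r₂ = \frac{5}{2} - \frac{\sqrt{41}}{2}.
General solution: b(n) = A·r₁^n + B·r₂^n.
From the initial conditions, A + B = -3 and r₁A + r₂B = -4.
Since r₁ - r₂ = √41: A = (-4 - (-3)r₂)/√41 = - \frac{3}{2} + \frac{7 \sqrt{41}}{82}, and B = -3 - A = - \frac{3}{2} - \frac{7 \sqrt{41}}{82}.
So b(n) = \left(- \frac{3}{2} + \frac{7 \sqrt{41}}{82}\right)\left(\frac{5}{2} + \frac{\sqrt{41}}{2}\right)^n + \left(- \frac{3}{2} - \frac{7 \sqrt{41}}{82}\right)\left(\frac{5}{2} - \frac{\sqrt{41}}{2}\right)^n.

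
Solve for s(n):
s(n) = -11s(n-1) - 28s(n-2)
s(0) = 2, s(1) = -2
Characteristic equation: x² + 11x + 28 = 0, which factors as (x - (-7))(x - (-4)) = 0.
Roots r₁ = -7, r₂ = -4 (distinct).
General solution: s(n) = A·(-7)^n + B·(-4)^n.
From s(0) = 2: A + B = 2.
From s(1) = -2: -7A - 4B = -2.
Solving: A = -2, B = 4.
So s(n) = 4 \left(-4\right)^{n} - 2 \left(-7\right)^{n}.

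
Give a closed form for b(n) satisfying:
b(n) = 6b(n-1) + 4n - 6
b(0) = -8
First-order linear with linear forcing.
Homogeneous solution: b_h(n) = A·(6)^n.
Try particular b_p(n) = pn + q. Substituting:
  pn + q = 6(p(n-1) + q) + 4n - 6.
Matching the n-coefficient: p = 6p + 4 ⇒ p = - \frac{4}{5}.
Matching constants: q = -6p + 6q - 6 ⇒ q = \frac{6}{25}.
General: b(n) = A·(6)^n - \frac{4 n}{5} + \frac{6}{25}.
Apply b(0) = -8: A + \frac{6}{25} = -8 ⇒ A = - \frac{206}{25}.
So b(n) = - \frac{206 \cdot 6^{n}}{25} - \frac{4 n}{5} + \frac{6}{25}.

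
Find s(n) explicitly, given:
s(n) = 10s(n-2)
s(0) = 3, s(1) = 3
Characteristic equation: x² - 10 = 0.
Discriminant Δ = (0)² + 4·(10) = 40.
Roots r₁,₂ = (0 ± √40)/2, so r₁ = \sqrt{10}, r₂ = - \sqrt{10}.
General solution: s(n) = A·r₁^n + B·r₂^n.
From the initial conditions, A + B = 3 and r₁A + r₂B = 3.
Since r₁ - r₂ = √40: A = (3 - (3)r₂)/√40 = \frac{3 \sqrt{10}}{20} + \frac{3}{2}, and B = 3 - A = \frac{3}{2} - \frac{3 \sqrt{10}}{20}.
So s(n) = \left(\frac{3 \sqrt{10}}{20} + \frac{3}{2}\right)\left(\sqrt{10}\right)^n + \left(\frac{3}{2} - \frac{3 \sqrt{10}}{20}\right)\left(- \sqrt{10}\right)^n.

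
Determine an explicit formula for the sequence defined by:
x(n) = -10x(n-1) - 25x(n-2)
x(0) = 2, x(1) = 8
Characteristic equation: x² + 10x + 25 = 0, which is (x - (-5))².
Repeated root r = -5.
General solution: x(n) = (A + Bn)·(-5)^n.
From x(0) = 2: A = 2.
From x(1) = 8: (A + B)·(-5) = 8 ⇒ B = - \frac{18}{5}.
So x(n) = \left(2 - \frac{18 n}{5}\right) \cdot (-5)^n.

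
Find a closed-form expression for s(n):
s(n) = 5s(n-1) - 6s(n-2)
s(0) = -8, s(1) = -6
Characteristic equation: x² - 5x + 6 = 0, which factors as (x - (3))(x - (2)) = 0.
Roots r₁ = 3, r₂ = 2 (distinct).
General solution: s(n) = A·(3)^n + B·(2)^n.
From s(0) = -8: A + B = -8.
From s(1) = -6: 3A + 2B = -6.
Solving: A = 10, B = -18.
So s(n) = - 18 \cdot 2^{n} + 10 \cdot 3^{n}.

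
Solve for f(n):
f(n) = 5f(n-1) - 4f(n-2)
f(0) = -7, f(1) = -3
Characteristic equation: x² - 5x + 4 = 0, which factors as (x - (1))(x - (4)) = 0.
Roots r₁ = 1, r₂ = 4 (distinct).
General solution: f(n) = A·(1)^n + B·(4)^n.
From f(0) = -7: A + B = -7.
From f(1) = -3: A + 4B = -3.
Solving: A = - \frac{25}{3}, B = \frac{4}{3}.
So f(n) = \frac{4 \cdot 4^{n}}{3} - \frac{25}{3}.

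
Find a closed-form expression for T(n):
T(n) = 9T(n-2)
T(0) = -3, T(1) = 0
Characteristic equation: x² - 9 = 0, which factors as (x - (-3))(x - (3)) = 0.
Roots r₁ = -3, r₂ = 3 (distinct).
General solution: T(n) = A·(-3)^n + B·(3)^n.
From T(0) = -3: A + B = -3.
From T(1) = 0: -3A + 3B = 0.
Solving: A = - \frac{3}{2}, B = - \frac{3}{2}.
So T(n) = - \frac{3 \left(-3\right)^{n}}{2} - \frac{3 \cdot 3^{n}}{2}.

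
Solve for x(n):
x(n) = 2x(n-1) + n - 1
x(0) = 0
First-order linear with linear forcing.
Homogeneous solution: x_h(n) = A·(2)^n.
Try particular x_p(n) = pn + q. Substituting:
  pn + q = 2(p(n-1) + q) + n - 1.
Matching the n-coefficient: p = 2p + 1 ⇒ p = -1.
Matching constants: q = -2p + 2q - 1 ⇒ q = -1.
General: x(n) = A·(2)^n - n - 1.
Apply x(0) = 0: A - 1 = 0 ⇒ A = 1.
So x(n) = 2^{n} - n - 1.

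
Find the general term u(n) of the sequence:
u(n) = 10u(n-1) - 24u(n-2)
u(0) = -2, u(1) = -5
Characteristic equation: x² - 10x + 24 = 0, which factors as (x - (6))(x - (4)) = 0.
Roots r₁ = 6, r₂ = 4 (distinct).
General solution: u(n) = A·(6)^n + B·(4)^n.
From u(0) = -2: A + B = -2.
From u(1) = -5: 6A + 4B = -5.
Solving: A = \frac{3}{2}, B = - \frac{7}{2}.
So u(n) = - \frac{7 \cdot 4^{n}}{2} + \frac{3 \cdot 6^{n}}{2}.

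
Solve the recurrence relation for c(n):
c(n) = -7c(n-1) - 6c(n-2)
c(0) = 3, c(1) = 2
Characteristic equation: x² + 7x + 6 = 0, which factors as (x - (-6))(x - (-1)) = 0.
Roots r₁ = -6, r₂ = -1 (distinct).
General solution: c(n) = A·(-6)^n + B·(-1)^n.
From c(0) = 3: A + B = 3.
From c(1) = 2: -6A - B = 2.
Solving: A = -1, B = 4.
So c(n) = 4 \left(-1\right)^{n} - \left(-6\right)^{n}.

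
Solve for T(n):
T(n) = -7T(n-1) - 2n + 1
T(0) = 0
First-order linear with linear forcing.
Homogeneous solution: T_h(n) = A·(-7)^n.
Try particular T_p(n) = pn + q. Substituting:
  pn + q = -7(p(n-1) + q) - 2n + 1.
Matching the n-coefficient: p = -7p - 2 ⇒ p = - \frac{1}{4}.
Matching constants: q = 7p - 7q + 1 ⇒ q = - \frac{3}{32}.
General: T(n) = A·(-7)^n - \frac{n}{4} - \frac{3}{32}.
Apply T(0) = 0: A - \frac{3}{32} = 0 ⇒ A = \frac{3}{32}.
So T(n) = \frac{3 \left(-7\right)^{n}}{32} - \frac{n}{4} - \frac{3}{32}.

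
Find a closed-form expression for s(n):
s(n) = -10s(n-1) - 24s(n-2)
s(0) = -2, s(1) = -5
Characteristic equation: x² + 10x + 24 = 0, which factors as (x - (-4))(x - (-6)) = 0.
Roots r₁ = -4, r₂ = -6 (distinct).
General solution: s(n) = A·(-4)^n + B·(-6)^n.
From s(0) = -2: A + B = -2.
From s(1) = -5: -4A - 6B = -5.
Solving: A = - \frac{17}{2}, B = \frac{13}{2}.
So s(n) = - \frac{17 \left(-4\right)^{n}}{2} + \frac{13 \left(-6\right)^{n}}{2}.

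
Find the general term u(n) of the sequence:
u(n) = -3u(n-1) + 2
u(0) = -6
First-order linear non-homogeneous.
Homogeneous solution: u_h(n) = A·(-3)^n.
Try constant particular solution u_p = K: K = -3K + 2 ⇒ K = \frac{1}{2}.
General: u(n) = A·(-3)^n + \frac{1}{2}.
Apply u(0) = -6: A + \frac{1}{2} = -6 ⇒ A = - \frac{13}{2}.
So u(n) = \frac{1}{2} - \frac{13 \left(-3\right)^{n}}{2}.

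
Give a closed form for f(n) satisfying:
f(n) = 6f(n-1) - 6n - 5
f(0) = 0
First-order linear with linear forcing.
Homogeneous solution: f_h(n) = A·(6)^n.
Try particular f_p(n) = pn + q. Substituting:
  pn + q = 6(p(n-1) + q) - 6n - 5.
Matching the n-coefficient: p = 6p - 6 ⇒ p = \frac{6}{5}.
Matching constants: q = -6p + 6q - 5 ⇒ q = \frac{61}{25}.
General: f(n) = A·(6)^n + \frac{6 n}{5} + \frac{61}{25}.
Apply f(0) = 0: A + \frac{61}{25} = 0 ⇒ A = - \frac{61}{25}.
So f(n) = - \frac{61 \cdot 6^{n}}{25} + \frac{6 n}{5} + \frac{61}{25}.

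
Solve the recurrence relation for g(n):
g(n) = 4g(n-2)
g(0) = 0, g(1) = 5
Characteristic equation: x² - 4 = 0, which factors as (x - (-2))(x - (2)) = 0.
Roots r₁ = -2, r₂ = 2 (distinct).
General solution: g(n) = A·(-2)^n + B·(2)^n.
From g(0) = 0: A + B = 0.
From g(1) = 5: -2A + 2B = 5.
Solving: A = - \frac{5}{4}, B = \frac{5}{4}.
So g(n) = - \frac{5 \left(-2\right)^{n}}{4} + \frac{5 \cdot 2^{n}}{4}.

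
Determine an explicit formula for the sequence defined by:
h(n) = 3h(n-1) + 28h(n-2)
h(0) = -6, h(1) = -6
Characteristic equation: x² - 3x - 28 = 0, which factors as (x - (-4))(x - (7)) = 0.
Roots r₁ = -4, r₂ = 7 (distinct).
General solution: h(n) = A·(-4)^n + B·(7)^n.
From h(0) = -6: A + B = -6.
From h(1) = -6: -4A + 7B = -6.
Solving: A = - \frac{36}{11}, B = - \frac{30}{11}.
So h(n) = - \frac{36 \left(-4\right)^{n}}{11} - \frac{30 \cdot 7^{n}}{11}.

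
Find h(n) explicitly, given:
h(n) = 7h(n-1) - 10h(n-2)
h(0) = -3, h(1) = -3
Characteristic equation: x² - 7x + 10 = 0, which factors as (x - (5))(x - (2)) = 0.
Roots r₁ = 5, r₂ = 2 (distinct).
General solution: h(n) = A·(5)^n + B·(2)^n.
From h(0) = -3: A + B = -3.
From h(1) = -3: 5A + 2B = -3.
Solving: A = 1, B = -4.
So h(n) = - 4 \cdot 2^{n} + 5^{n}.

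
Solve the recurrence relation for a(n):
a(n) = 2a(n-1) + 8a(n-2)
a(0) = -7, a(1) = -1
Characteristic equation: x² - 2x - 8 = 0, which factors as (x - (4))(x - (-2)) = 0.
Roots r₁ = 4, r₂ = -2 (distinct).
General solution: a(n) = A·(4)^n + B·(-2)^n.
From a(0) = -7: A + B = -7.
From a(1) = -1: 4A - 2B = -1.
Solving: A = - \frac{5}{2}, B = - \frac{9}{2}.
So a(n) = - \frac{9 \left(-2\right)^{n}}{2} - \frac{5 \cdot 4^{n}}{2}.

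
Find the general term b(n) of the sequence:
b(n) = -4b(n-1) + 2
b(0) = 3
First-order linear non-homogeneous.
Homogeneous solution: b_h(n) = A·(-4)^n.
Try constant particular solution b_p = K: K = -4K + 2 ⇒ K = \frac{2}{5}.
General: b(n) = A·(-4)^n + \frac{2}{5}.
Apply b(0) = 3: A + \frac{2}{5} = 3 ⇒ A = \frac{13}{5}.
So b(n) = \frac{13 \left(-4\right)^{n}}{5} + \frac{2}{5}.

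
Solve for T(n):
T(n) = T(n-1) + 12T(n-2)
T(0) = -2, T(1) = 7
Characteristic equation: x² - x - 12 = 0, which factors as (x - (-3))(x - (4)) = 0.
Roots r₁ = -3, r₂ = 4 (distinct).
General solution: T(n) = A·(-3)^n + B·(4)^n.
From T(0) = -2: A + B = -2.
From T(1) = 7: -3A + 4B = 7.
Solving: A = - \frac{15}{7}, B = \frac{1}{7}.
So T(n) = - \frac{15 \left(-3\right)^{n}}{7} + \frac{4^{n}}{7}.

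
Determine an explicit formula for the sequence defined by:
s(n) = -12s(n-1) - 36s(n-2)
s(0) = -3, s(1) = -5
Characteristic equation: x² + 12x + 36 = 0, which is (x - (-6))².
Repeated root r = -6.
General solution: s(n) = (A + Bn)·(-6)^n.
From s(0) = -3: A = -3.
From s(1) = -5: (A + B)·(-6) = -5 ⇒ B = \frac{23}{6}.
So s(n) = \left(\frac{23 n}{6} - 3\right) \cdot (-6)^n.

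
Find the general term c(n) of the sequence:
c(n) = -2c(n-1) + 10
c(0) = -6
First-order linear non-homogeneous.
Homogeneous solution: c_h(n) = A·(-2)^n.
Try constant particular solution c_p = K: K = -2K + 10 ⇒ K = \frac{10}{3}.
General: c(n) = A·(-2)^n + \frac{10}{3}.
Apply c(0) = -6: A + \frac{10}{3} = -6 ⇒ A = - \frac{28}{3}.
So c(n) = \frac{10}{3} - \frac{28 \left(-2\right)^{n}}{3}.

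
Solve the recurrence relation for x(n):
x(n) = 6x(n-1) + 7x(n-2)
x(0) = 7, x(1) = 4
Characteristic equation: x² - 6x - 7 = 0, which factors as (x - (-1))(x - (7)) = 0.
Roots r₁ = -1, r₂ = 7 (distinct).
General solution: x(n) = A·(-1)^n + B·(7)^n.
From x(0) = 7: A + B = 7.
From x(1) = 4: -A + 7B = 4.
Solving: A = \frac{45}{8}, B = \frac{11}{8}.
So x(n) = \frac{45 \left(-1\right)^{n}}{8} + \frac{11 \cdot 7^{n}}{8}.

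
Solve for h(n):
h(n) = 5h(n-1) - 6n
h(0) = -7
First-order linear with linear forcing.
Homogeneous solution: h_h(n) = A·(5)^n.
Try particular h_p(n) = pn + q. Substituting:
  pn + q = 5(p(n-1) + q) - 6n.
Matching the n-coefficient: p = 5p - 6 ⇒ p = \frac{3}{2}.
Matching constants: q = -5p + 5q ⇒ q = \frac{15}{8}.
General: h(n) = A·(5)^n + \frac{3 n}{2} + \frac{15}{8}.
Apply h(0) = -7: A + \frac{15}{8} = -7 ⇒ A = - \frac{71}{8}.
So h(n) = - \frac{71 \cdot 5^{n}}{8} + \frac{3 n}{2} + \frac{15}{8}.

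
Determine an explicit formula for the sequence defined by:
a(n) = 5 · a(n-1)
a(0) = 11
Pure geometric recurrence with ratio 5.
By induction a(n) = a(0) · (5)^n = 11 \cdot 5^{n}.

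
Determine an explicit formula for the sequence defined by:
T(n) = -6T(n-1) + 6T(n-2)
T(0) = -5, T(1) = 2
Characteristic equation: x² + 6x - 6 = 0.
Discriminant Δ = (-6)² + 4·(6) = 60.
Roots r₁,₂ = (-6 ± √60)/2, so r₁ = -3 + \sqrt{15}, r₂ = - \sqrt{15} - 3.
General solution: T(n) = A·r₁^n + B·r₂^n.
From the initial conditions, A + B = -5 and r₁A + r₂B = 2.
Since r₁ - r₂ = √60: A = (2 - (-5)r₂)/√60 = - \frac{5}{2} - \frac{13 \sqrt{15}}{30}, and B = -5 - A = - \frac{5}{2} + \frac{13 \sqrt{15}}{30}.
So T(n) = \left(- \frac{5}{2} - \frac{13 \sqrt{15}}{30}\right)\left(-3 + \sqrt{15}\right)^n + \left(- \frac{5}{2} + \frac{13 \sqrt{15}}{30}\right)\left(- \sqrt{15} - 3\right)^n.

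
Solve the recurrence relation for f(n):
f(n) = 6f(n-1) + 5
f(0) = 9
First-order linear non-homogeneous.
Homogeneous solution: f_h(n) = A·(6)^n.
Try constant particular solution f_p = K: K = 6K + 5 ⇒ K = -1.
General: f(n) = A·(6)^n - 1.
Apply f(0) = 9: A - 1 = 9 ⇒ A = 10.
So f(n) = 10 \cdot 6^{n} - 1.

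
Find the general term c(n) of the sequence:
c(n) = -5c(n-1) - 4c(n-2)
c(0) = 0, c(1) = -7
Characteristic equation: x² + 5x + 4 = 0, which factors as (x - (-4))(x - (-1)) = 0.
Roots r₁ = -4, r₂ = -1 (distinct).
General solution: c(n) = A·(-4)^n + B·(-1)^n.
From c(0) = 0: A + B = 0.
From c(1) = -7: -4A - B = -7.
Solving: A = \frac{7}{3}, B = - \frac{7}{3}.
So c(n) = - \frac{7 \left(-1\right)^{n}}{3} + \frac{7 \left(-4\right)^{n}}{3}.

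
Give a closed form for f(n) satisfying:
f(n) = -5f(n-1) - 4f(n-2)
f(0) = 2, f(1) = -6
Characteristic equation: x² + 5x + 4 = 0, which factors as (x - (-1))(x - (-4)) = 0.
Roots r₁ = -1, r₂ = -4 (distinct).
General solution: f(n) = A·(-1)^n + B·(-4)^n.
From f(0) = 2: A + B = 2.
From f(1) = -6: -A - 4B = -6.
Solving: A = \frac{2}{3}, B = \frac{4}{3}.
So f(n) = \frac{2 \left(-1\right)^{n}}{3} + \frac{4 \left(-4\right)^{n}}{3}.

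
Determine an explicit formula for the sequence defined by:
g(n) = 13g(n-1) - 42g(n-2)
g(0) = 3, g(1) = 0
Characteristic equation: x² - 13x + 42 = 0, which factors as (x - (6))(x - (7)) = 0.
Roots r₁ = 6, r₂ = 7 (distinct).
General solution: g(n) = A·(6)^n + B·(7)^n.
From g(0) = 3: A + B = 3.
From g(1) = 0: 6A + 7B = 0.
Solving: A = 21, B = -18.
So g(n) = 21 \cdot 6^{n} - 18 \cdot 7^{n}.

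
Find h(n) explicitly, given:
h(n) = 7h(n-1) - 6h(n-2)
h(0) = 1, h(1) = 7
Characteristic equation: x² - 7x + 6 = 0, which factors as (x - (1))(x - (6)) = 0.
Roots r₁ = 1, r₂ = 6 (distinct).
General solution: h(n) = A·(1)^n + B·(6)^n.
From h(0) = 1: A + B = 1.
From h(1) = 7: A + 6B = 7.
Solving: A = - \frac{1}{5}, B = \frac{6}{5}.
So h(n) = \frac{6 \cdot 6^{n}}{5} - \frac{1}{5}.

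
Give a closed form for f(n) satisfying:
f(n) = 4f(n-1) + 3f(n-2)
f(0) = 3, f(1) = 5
Characteristic equation: x² - 4x - 3 = 0.
Discriminant Δ = (4)² + 4·(3) = 28.
Roots r₁,₂ = (4 ± √28)/2, so r₁ = 2 + \sqrt{7}, r₂ = 2 - \sqrt{7}.
General solution: f(n) = A·r₁^n + B·r₂^n.
From the initial conditions, A + B = 3 and r₁A + r₂B = 5.
Since r₁ - r₂ = √28: A = (5 - (3)r₂)/√28 = \frac{3}{2} - \frac{\sqrt{7}}{14}, and B = 3 - A = \frac{\sqrt{7}}{14} + \frac{3}{2}.
So f(n) = \left(\frac{3}{2} - \frac{\sqrt{7}}{14}\right)\left(2 + \sqrt{7}\right)^n + \left(\frac{\sqrt{7}}{14} + \frac{3}{2}\right)\left(2 - \sqrt{7}\right)^n.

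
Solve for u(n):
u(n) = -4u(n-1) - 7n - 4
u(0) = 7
First-order linear with linear forcing.
Homogeneous solution: u_h(n) = A·(-4)^n.
Try particular u_p(n) = pn + q. Substituting:
  pn + q = -4(p(n-1) + q) - 7n - 4.
Matching the n-coefficient: p = -4p - 7 ⇒ p = - \frac{7}{5}.
Matching constants: q = 4p - 4q - 4 ⇒ q = - \frac{48}{25}.
General: u(n) = A·(-4)^n - \frac{7 n}{5} - \frac{48}{25}.
Apply u(0) = 7: A - \frac{48}{25} = 7 ⇒ A = \frac{223}{25}.
So u(n) = \frac{223 \left(-4\right)^{n}}{25} - \frac{7 n}{5} - \frac{48}{25}.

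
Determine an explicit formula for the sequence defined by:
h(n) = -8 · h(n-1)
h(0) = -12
Pure geometric recurrence with ratio -8.
By induction h(n) = h(0) · (-8)^n = - 12 \left(-8\right)^{n}.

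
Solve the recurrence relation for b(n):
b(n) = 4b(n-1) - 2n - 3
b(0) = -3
First-order linear with linear forcing.
Homogeneous solution: b_h(n) = A·(4)^n.
Try particular b_p(n) = pn + q. Substituting:
  pn + q = 4(p(n-1) + q) - 2n - 3.
Matching the n-coefficient: p = 4p - 2 ⇒ p = \frac{2}{3}.
Matching constants: q = -4p + 4q - 3 ⇒ q = \frac{17}{9}.
General: b(n) = A·(4)^n + \frac{2 n}{3} + \frac{17}{9}.
Apply b(0) = -3: A + \frac{17}{9} = -3 ⇒ A = - \frac{44}{9}.
So b(n) = - \frac{44 \cdot 4^{n}}{9} + \frac{2 n}{3} + \frac{17}{9}.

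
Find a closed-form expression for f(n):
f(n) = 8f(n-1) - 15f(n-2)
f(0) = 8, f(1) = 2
Characteristic equation: x² - 8x + 15 = 0, which factors as (x - (5))(x - (3)) = 0.
Roots r₁ = 5, r₂ = 3 (distinct).
General solution: f(n) = A·(5)^n + B·(3)^n.
From f(0) = 8: A + B = 8.
From f(1) = 2: 5A + 3B = 2.
Solving: A = -11, B = 19.
So f(n) = 19 \cdot 3^{n} - 11 \cdot 5^{n}.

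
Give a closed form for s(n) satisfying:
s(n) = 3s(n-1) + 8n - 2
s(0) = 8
First-order linear with linear forcing.
Homogeneous solution: s_h(n) = A·(3)^n.
Try particular s_p(n) = pn + q. Substituting:
  pn + q = 3(p(n-1) + q) + 8n - 2.
Matching the n-coefficient: p = 3p + 8 ⇒ p = -4.
Matching constants: q = -3p + 3q - 2 ⇒ q = -5.
General: s(n) = A·(3)^n - 4 n - 5.
Apply s(0) = 8: A - 5 = 8 ⇒ A = 13.
So s(n) = 13 \cdot 3^{n} - 4 n - 5.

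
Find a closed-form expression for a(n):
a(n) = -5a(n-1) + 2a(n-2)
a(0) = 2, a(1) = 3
Characteristic equation: x² + 5x - 2 = 0.
Discriminant Δ = (-5)² + 4·(2) = 33.
Roots r₁,₂ = (-5 ± √33)/2, so r₁ = - \frac{5}{2} + \frac{\sqrt{33}}{2}, r₂ = - \frac{\sqrt{33}}{2} - \frac{5}{2}.
General solution: a(n) = A·r₁^n + B·r₂^n.
From the initial conditions, A + B = 2 and r₁A + r₂B = 3.
Since r₁ - r₂ = √33: A = (3 - (2)r₂)/√33 = 1 + \frac{8 \sqrt{33}}{33}, and B = 2 - A = 1 - \frac{8 \sqrt{33}}{33}.
So a(n) = \left(1 + \frac{8 \sqrt{33}}{33}\right)\left(- \frac{5}{2} + \frac{\sqrt{33}}{2}\right)^n + \left(1 - \frac{8 \sqrt{33}}{33}\right)\left(- \frac{\sqrt{33}}{2} - \frac{5}{2}\right)^n.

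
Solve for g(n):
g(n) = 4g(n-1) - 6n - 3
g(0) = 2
First-order linear with linear forcing.
Homogeneous solution: g_h(n) = A·(4)^n.
Try particular g_p(n) = pn + q. Substituting:
  pn + q = 4(p(n-1) + q) - 6n - 3.
Matching the n-coefficient: p = 4p - 6 ⇒ p = 2.
Matching constants: q = -4p + 4q - 3 ⇒ q = \frac{11}{3}.
General: g(n) = A·(4)^n + 2 n + \frac{11}{3}.
Apply g(0) = 2: A + \frac{11}{3} = 2 ⇒ A = - \frac{5}{3}.
So g(n) = - \frac{5 \cdot 4^{n}}{3} + 2 n + \frac{11}{3}.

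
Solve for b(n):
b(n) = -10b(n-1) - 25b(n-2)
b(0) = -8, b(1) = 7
Characteristic equation: x² + 10x + 25 = 0, which is (x - (-5))².
Repeated root r = -5.
General solution: b(n) = (A + Bn)·(-5)^n.
From b(0) = -8: A = -8.
From b(1) = 7: (A + B)·(-5) = 7 ⇒ B = \frac{33}{5}.
So b(n) = \left(\frac{33 n}{5} - 8\right) \cdot (-5)^n.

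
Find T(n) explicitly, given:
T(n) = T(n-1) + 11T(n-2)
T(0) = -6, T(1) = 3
Characteristic equation: x² - x - 11 = 0.
Discriminant Δ = (1)² + 4·(11) = 45.
Roots r₁,₂ = (1 ± √45)/2, so r₁ = \frac{1}{2} + \frac{3 \sqrt{5}}{2}, r₂ = \frac{1}{2} - \frac{3 \sqrt{5}}{2}.
General solution: T(n) = A·r₁^n + B·r₂^n.
From the initial conditions, A + B = -6 and r₁A + r₂B = 3.
Since r₁ - r₂ = √45: A = (3 - (-6)r₂)/√45 = -3 + \frac{2 \sqrt{5}}{5}, and B = -6 - A = -3 - \frac{2 \sqrt{5}}{5}.
So T(n) = \left(-3 + \frac{2 \sqrt{5}}{5}\right)\left(\frac{1}{2} + \frac{3 \sqrt{5}}{2}\right)^n + \left(-3 - \frac{2 \sqrt{5}}{5}\right)\left(\frac{1}{2} - \frac{3 \sqrt{5}}{2}\right)^n.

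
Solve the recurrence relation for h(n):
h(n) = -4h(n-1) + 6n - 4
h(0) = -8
First-order linear with linear forcing.
Homogeneous solution: h_h(n) = A·(-4)^n.
Try particular h_p(n) = pn + q. Substituting:
  pn + q = -4(p(n-1) + q) + 6n - 4.
Matching the n-coefficient: p = -4p + 6 ⇒ p = \frac{6}{5}.
Matching constants: q = 4p - 4q - 4 ⇒ q = \frac{4}{25}.
General: h(n) = A·(-4)^n + \frac{6 n}{5} + \frac{4}{25}.
Apply h(0) = -8: A + \frac{4}{25} = -8 ⇒ A = - \frac{204}{25}.
So h(n) = - \frac{204 \left(-4\right)^{n}}{25} + \frac{6 n}{5} + \frac{4}{25}.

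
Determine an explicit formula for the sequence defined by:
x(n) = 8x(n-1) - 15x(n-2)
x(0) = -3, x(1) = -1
Characteristic equation: x² - 8x + 15 = 0, which factors as (x - (3))(x - (5)) = 0.
Roots r₁ = 3, r₂ = 5 (distinct).
General solution: x(n) = A·(3)^n + B·(5)^n.
From x(0) = -3: A + B = -3.
From x(1) = -1: 3A + 5B = -1.
Solving: A = -7, B = 4.
So x(n) = - 7 \cdot 3^{n} + 4 \cdot 5^{n}.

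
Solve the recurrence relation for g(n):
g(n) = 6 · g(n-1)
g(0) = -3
Pure geometric recurrence with ratio 6.
By induction g(n) = g(0) · (6)^n = - 3 \cdot 6^{n}.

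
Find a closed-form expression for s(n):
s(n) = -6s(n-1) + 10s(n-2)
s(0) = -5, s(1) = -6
Characteristic equation: x² + 6x - 10 = 0.
Discriminant Δ = (-6)² + 4·(10) = 76.
Roots r₁,₂ = (-6 ± √76)/2, so r₁ = -3 + \sqrt{19}, r₂ = - \sqrt{19} - 3.
General solution: s(n) = A·r₁^n + B·r₂^n.
From the initial conditions, A + B = -5 and r₁A + r₂B = -6.
Since r₁ - r₂ = √76: A = (-6 - (-5)r₂)/√76 = - \frac{5}{2} - \frac{21 \sqrt{19}}{38}, and B = -5 - A = - \frac{5}{2} + \frac{21 \sqrt{19}}{38}.
So s(n) = \left(- \frac{5}{2} - \frac{21 \sqrt{19}}{38}\right)\left(-3 + \sqrt{19}\right)^n + \left(- \frac{5}{2} + \frac{21 \sqrt{19}}{38}\right)\left(- \sqrt{19} - 3\right)^n.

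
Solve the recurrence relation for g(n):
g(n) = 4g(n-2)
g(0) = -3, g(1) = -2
Characteristic equation: x² - 4 = 0, which factors as (x - (-2))(x - (2)) = 0.
Roots r₁ = -2, r₂ = 2 (distinct).
General solution: g(n) = A·(-2)^n + B·(2)^n.
From g(0) = -3: A + B = -3.
From g(1) = -2: -2A + 2B = -2.
Solving: A = -1, B = -2.
So g(n) = - \left(-2\right)^{n} - 2 \cdot 2^{n}.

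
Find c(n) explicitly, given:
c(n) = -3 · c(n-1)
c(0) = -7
Pure geometric recurrence with ratio -3.
By induction c(n) = c(0) · (-3)^n = - 7 \left(-3\right)^{n}.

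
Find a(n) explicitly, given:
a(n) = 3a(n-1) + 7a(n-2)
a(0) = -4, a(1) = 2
Characteristic equation: x² - 3x - 7 = 0.
Discriminant Δ = (3)² + 4·(7) = 37.
Roots r₁,₂ = (3 ± √37)/2, so r₁ = \frac{3}{2} + \frac{\sqrt{37}}{2}, r₂ = \frac{3}{2} - \frac{\sqrt{37}}{2}.
General solution: a(n) = A·r₁^n + B·r₂^n.
From the initial conditions, A + B = -4 and r₁A + r₂B = 2.
Since r₁ - r₂ = √37: A = (2 - (-4)r₂)/√37 = -2 + \frac{8 \sqrt{37}}{37}, and B = -4 - A = -2 - \frac{8 \sqrt{37}}{37}.
So a(n) = \left(-2 + \frac{8 \sqrt{37}}{37}\right)\left(\frac{3}{2} + \frac{\sqrt{37}}{2}\right)^n + \left(-2 - \frac{8 \sqrt{37}}{37}\right)\left(\frac{3}{2} - \frac{\sqrt{37}}{2}\right)^n.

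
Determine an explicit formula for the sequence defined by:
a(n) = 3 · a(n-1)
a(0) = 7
Pure geometric recurrence with ratio 3.
By induction a(n) = a(0) · (3)^n = 7 \cdot 3^{n}.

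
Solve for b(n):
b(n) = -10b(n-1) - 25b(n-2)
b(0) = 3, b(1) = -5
Characteristic equation: x² + 10x + 25 = 0, which is (x - (-5))².
Repeated root r = -5.
General solution: b(n) = (A + Bn)·(-5)^n.
From b(0) = 3: A = 3.
From b(1) = -5: (A + B)·(-5) = -5 ⇒ B = -2.
So b(n) = \left(3 - 2 n\right) \cdot (-5)^n.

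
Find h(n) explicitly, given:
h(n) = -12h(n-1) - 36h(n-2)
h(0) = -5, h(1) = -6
Characteristic equation: x² + 12x + 36 = 0, which is (x - (-6))².
Repeated root r = -6.
General solution: h(n) = (A + Bn)·(-6)^n.
From h(0) = -5: A = -5.
From h(1) = -6: (A + B)·(-6) = -6 ⇒ B = 6.
So h(n) = \left(6 n - 5\right) \cdot (-6)^n.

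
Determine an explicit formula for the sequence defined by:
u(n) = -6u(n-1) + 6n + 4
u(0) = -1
First-order linear with linear forcing.
Homogeneous solution: u_h(n) = A·(-6)^n.
Try particular u_p(n) = pn + q. Substituting:
  pn + q = -6(p(n-1) + q) + 6n + 4.
Matching the n-coefficient: p = -6p + 6 ⇒ p = \frac{6}{7}.
Matching constants: q = 6p - 6q + 4 ⇒ q = \frac{64}{49}.
General: u(n) = A·(-6)^n + \frac{6 n}{7} + \frac{64}{49}.
Apply u(0) = -1: A + \frac{64}{49} = -1 ⇒ A = - \frac{113}{49}.
So u(n) = - \frac{113 \left(-6\right)^{n}}{49} + \frac{6 n}{7} + \frac{64}{49}.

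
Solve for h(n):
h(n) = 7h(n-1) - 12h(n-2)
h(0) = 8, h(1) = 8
Characteristic equation: x² - 7x + 12 = 0, which factors as (x - (4))(x - (3)) = 0.
Roots r₁ = 4, r₂ = 3 (distinct).
General solution: h(n) = A·(4)^n + B·(3)^n.
From h(0) = 8: A + B = 8.
From h(1) = 8: 4A + 3B = 8.
Solving: A = -16, B = 24.
So h(n) = 24 \cdot 3^{n} - 16 \cdot 4^{n}.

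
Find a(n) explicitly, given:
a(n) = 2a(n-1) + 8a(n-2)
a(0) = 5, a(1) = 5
Characteristic equation: x² - 2x - 8 = 0, which factors as (x - (-2))(x - (4)) = 0.
Roots r₁ = -2, r₂ = 4 (distinct).
General solution: a(n) = A·(-2)^n + B·(4)^n.
From a(0) = 5: A + B = 5.
From a(1) = 5: -2A + 4B = 5.
Solving: A = \frac{5}{2}, B = \frac{5}{2}.
So a(n) = \frac{5 \left(-2\right)^{n}}{2} + \frac{5 \cdot 4^{n}}{2}.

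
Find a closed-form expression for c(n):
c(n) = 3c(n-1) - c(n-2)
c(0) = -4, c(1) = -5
Characteristic equation: x² - 3x + 1 = 0.
Discriminant Δ = (3)² + 4·(-1) = 5.
Roots r₁,₂ = (3 ± √5)/2, so r₁ = \frac{\sqrt{5}}{2} + \frac{3}{2}, r₂ = \frac{3}{2} - \frac{\sqrt{5}}{2}.
General solution: c(n) = A·r₁^n + B·r₂^n.
From the initial conditions, A + B = -4 and r₁A + r₂B = -5.
Since r₁ - r₂ = √5: A = (-5 - (-4)r₂)/√5 = -2 + \frac{\sqrt{5}}{5}, and B = -4 - A = -2 - \frac{\sqrt{5}}{5}.
So c(n) = \left(-2 + \frac{\sqrt{5}}{5}\right)\left(\frac{\sqrt{5}}{2} + \frac{3}{2}\right)^n + \left(-2 - \frac{\sqrt{5}}{5}\right)\left(\frac{3}{2} - \frac{\sqrt{5}}{2}\right)^n.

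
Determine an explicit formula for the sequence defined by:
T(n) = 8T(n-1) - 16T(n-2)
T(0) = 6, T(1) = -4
Characteristic equation: x² - 8x + 16 = 0, which is (x - (4))².
Repeated root r = 4.
General solution: T(n) = (A + Bn)·(4)^n.
From T(0) = 6: A = 6.
From T(1) = -4: (A + B)·(4) = -4 ⇒ B = -7.
So T(n) = \left(6 - 7 n\right) \cdot (4)^n.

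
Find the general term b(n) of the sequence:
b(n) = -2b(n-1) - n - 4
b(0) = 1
First-order linear with linear forcing.
Homogeneous solution: b_h(n) = A·(-2)^n.
Try particular b_p(n) = pn + q. Substituting:
  pn + q = -2(p(n-1) + q) - n - 4.
Matching the n-coefficient: p = -2p - 1 ⇒ p = - \frac{1}{3}.
Matching constants: q = 2p - 2q - 4 ⇒ q = - \frac{14}{9}.
General: b(n) = A·(-2)^n - \frac{n}{3} - \frac{14}{9}.
Apply b(0) = 1: A - \frac{14}{9} = 1 ⇒ A = \frac{23}{9}.
So b(n) = \frac{23 \left(-2\right)^{n}}{9} - \frac{n}{3} - \frac{14}{9}.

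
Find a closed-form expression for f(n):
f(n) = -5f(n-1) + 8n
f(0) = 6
First-order linear with linear forcing.
Homogeneous solution: f_h(n) = A·(-5)^n.
Try particular f_p(n) = pn + q. Substituting:
  pn + q = -5(p(n-1) + q) + 8n.
Matching the n-coefficient: p = -5p + 8 ⇒ p = \frac{4}{3}.
Matching constants: q = 5p - 5q ⇒ q = \frac{10}{9}.
General: f(n) = A·(-5)^n + \frac{4 n}{3} + \frac{10}{9}.
Apply f(0) = 6: A + \frac{10}{9} = 6 ⇒ A = \frac{44}{9}.
So f(n) = \frac{44 \left(-5\right)^{n}}{9} + \frac{4 n}{3} + \frac{10}{9}.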